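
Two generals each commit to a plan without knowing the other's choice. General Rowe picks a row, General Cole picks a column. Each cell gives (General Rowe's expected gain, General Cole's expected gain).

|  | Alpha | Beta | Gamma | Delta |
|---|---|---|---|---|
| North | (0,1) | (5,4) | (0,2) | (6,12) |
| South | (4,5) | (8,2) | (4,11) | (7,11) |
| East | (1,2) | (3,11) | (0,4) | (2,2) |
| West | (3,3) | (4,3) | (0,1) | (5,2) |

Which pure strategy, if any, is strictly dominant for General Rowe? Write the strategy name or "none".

South vs North: Alpha: 4>0, Beta: 8>5, Gamma: 4>0, Delta: 7>6.
South vs East: Alpha: 4>1, Beta: 8>3, Gamma: 4>0, Delta: 7>2.
South vs West: Alpha: 4>3, Beta: 8>4, Gamma: 4>0, Delta: 7>5.
South strictly beats every other strategy against every opponent action, so it is strictly dominant.

South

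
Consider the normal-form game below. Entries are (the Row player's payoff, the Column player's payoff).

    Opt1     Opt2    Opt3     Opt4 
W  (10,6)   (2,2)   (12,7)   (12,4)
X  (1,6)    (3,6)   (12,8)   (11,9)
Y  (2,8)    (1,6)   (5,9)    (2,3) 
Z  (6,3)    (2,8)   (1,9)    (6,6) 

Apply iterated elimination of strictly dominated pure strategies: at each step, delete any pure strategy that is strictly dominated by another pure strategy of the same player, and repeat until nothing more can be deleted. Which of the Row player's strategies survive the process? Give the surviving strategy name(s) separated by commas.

The Row player's strategy Y is strictly dominated by W (Opt1: 10>2, Opt2: 2>1, Opt3: 12>5, Opt4: 12>2) and is removed.
Column Opt1 is eliminated: Opt3 beats it against every remaining row (W: 7>6, X: 8>6, Z: 9>3).
The Row player's strategy Z is strictly dominated by X (Opt2: 3>2, Opt3: 12>1, Opt4: 11>6) and is removed.
The Column player's strategy Opt2 is strictly dominated by Opt3 (W: 7>2, X: 8>6) and is removed.
Among the remaining strategies, none is strictly dominated by another pure strategy of the same player, so the elimination stops.
Surviving strategies — the Row player: {W, X}; the Column player: {Opt3, Opt4}.

W, X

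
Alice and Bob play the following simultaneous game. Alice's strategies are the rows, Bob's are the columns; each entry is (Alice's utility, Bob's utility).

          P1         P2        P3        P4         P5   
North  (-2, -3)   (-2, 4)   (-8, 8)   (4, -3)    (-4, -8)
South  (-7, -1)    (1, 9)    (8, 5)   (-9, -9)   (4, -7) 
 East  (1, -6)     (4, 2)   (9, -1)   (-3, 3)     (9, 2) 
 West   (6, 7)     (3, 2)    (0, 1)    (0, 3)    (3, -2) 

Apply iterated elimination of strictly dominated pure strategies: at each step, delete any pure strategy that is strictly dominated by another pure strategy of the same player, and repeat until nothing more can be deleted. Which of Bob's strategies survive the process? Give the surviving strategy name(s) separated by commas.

P1, P2, P3, P4

Alice's strategy South is strictly dominated by East (P1: 1>-7, P2: 4>1, P3: 9>8, P4: -3>-9, P5: 9>4) and is removed.
For Bob, P4 strictly dominates P5 on the remaining rows (North: -3>-8, East: 3>2, West: 3>-2); eliminate P5.
Among the remaining strategies, none is strictly dominated by another pure strategy of the same player, so the elimination stops.
Surviving strategies — Alice: {North, East, West}; Bob: {P1, P2, P3, P4}.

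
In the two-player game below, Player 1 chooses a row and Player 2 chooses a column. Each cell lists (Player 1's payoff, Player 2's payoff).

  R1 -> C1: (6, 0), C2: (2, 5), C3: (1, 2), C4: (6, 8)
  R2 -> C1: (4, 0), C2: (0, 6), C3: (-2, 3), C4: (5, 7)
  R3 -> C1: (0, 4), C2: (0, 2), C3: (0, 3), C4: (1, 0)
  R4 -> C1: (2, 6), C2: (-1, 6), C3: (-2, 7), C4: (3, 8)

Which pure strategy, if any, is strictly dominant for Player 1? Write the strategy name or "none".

R1

R1 vs R2: C1: 6>4, C2: 2>0, C3: 1>-2, C4: 6>5.
R1 vs R3: C1: 6>0, C2: 2>0, C3: 1>0, C4: 6>1.
R1 vs R4: C1: 6>2, C2: 2>-1, C3: 1>-2, C4: 6>3.
R1 strictly beats every other strategy against every opponent action, so it is strictly dominant.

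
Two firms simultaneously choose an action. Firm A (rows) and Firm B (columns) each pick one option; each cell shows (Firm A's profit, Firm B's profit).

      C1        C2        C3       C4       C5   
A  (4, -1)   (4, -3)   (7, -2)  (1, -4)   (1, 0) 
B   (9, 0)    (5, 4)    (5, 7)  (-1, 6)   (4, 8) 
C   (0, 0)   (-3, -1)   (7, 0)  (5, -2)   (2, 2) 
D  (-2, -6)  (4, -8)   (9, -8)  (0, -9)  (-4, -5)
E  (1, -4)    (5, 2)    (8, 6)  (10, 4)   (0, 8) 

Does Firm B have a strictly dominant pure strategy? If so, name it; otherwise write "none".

C5 vs C1: A: 0>-1, B: 8>0, C: 2>0, D: -5>-6, E: 8>-4.
C5 vs C2: A: 0>-3, B: 8>4, C: 2>-1, D: -5>-8, E: 8>2.
C5 vs C3: A: 0>-2, B: 8>7, C: 2>0, D: -5>-8, E: 8>6.
C5 vs C4: A: 0>-4, B: 8>6, C: 2>-2, D: -5>-9, E: 8>4.
C5 strictly beats every other strategy against every opponent action, so it is strictly dominant.

C5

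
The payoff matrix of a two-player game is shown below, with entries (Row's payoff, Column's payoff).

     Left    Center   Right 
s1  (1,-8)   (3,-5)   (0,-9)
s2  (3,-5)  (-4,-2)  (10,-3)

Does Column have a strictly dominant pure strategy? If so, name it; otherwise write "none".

Center

Center vs Left: s1: -5>-8, s2: -2>-5.
Center vs Right: s1: -5>-9, s2: -2>-3.
Center strictly beats every other strategy against every opponent action, so it is strictly dominant.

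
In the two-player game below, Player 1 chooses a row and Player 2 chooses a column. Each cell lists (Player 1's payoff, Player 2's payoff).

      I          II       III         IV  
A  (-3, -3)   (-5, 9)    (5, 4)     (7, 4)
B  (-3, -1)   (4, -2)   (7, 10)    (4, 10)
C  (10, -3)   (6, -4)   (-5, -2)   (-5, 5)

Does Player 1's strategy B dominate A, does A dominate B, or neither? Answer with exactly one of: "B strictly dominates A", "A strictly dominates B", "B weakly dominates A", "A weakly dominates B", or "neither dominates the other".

neither dominates the other

Compare B to A across every action of Player 2: I: -3=-3, II: 4>-5, III: 7>5, IV: 4<7.
B does better at II, III but worse at IV; neither strategy dominates the other.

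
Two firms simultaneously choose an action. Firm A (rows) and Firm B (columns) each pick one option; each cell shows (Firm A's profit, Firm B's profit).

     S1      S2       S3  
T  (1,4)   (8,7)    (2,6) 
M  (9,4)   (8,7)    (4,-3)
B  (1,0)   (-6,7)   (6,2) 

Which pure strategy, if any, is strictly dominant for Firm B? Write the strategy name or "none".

S2 vs S1: T: 7>4, M: 7>4, B: 7>0.
S2 vs S3: T: 7>6, M: 7>-3, B: 7>2.
S2 strictly beats every other strategy against every opponent action, so it is strictly dominant.

S2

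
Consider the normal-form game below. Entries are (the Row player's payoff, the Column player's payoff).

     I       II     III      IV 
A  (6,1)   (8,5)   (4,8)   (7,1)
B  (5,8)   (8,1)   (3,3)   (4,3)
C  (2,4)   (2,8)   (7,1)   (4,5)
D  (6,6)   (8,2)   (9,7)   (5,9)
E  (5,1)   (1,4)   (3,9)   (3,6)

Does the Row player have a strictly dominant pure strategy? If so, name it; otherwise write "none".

A fails to dominate B at II (8=8).
B fails to dominate A at I (5<6).
C fails to dominate A at I (2<6).
D fails to dominate A at I (6=6).
E fails to dominate A at I (5<6).
No single strategy dominates all the others.

none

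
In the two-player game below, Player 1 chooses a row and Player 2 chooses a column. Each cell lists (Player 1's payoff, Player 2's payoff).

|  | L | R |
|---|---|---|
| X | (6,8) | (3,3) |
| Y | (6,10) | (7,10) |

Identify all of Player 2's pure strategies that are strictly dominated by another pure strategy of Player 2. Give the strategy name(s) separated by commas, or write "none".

L: no other strategy beats it everywhere (R at X (8>3)).
R is not dominated — it holds its own against L at Y (10=10).

none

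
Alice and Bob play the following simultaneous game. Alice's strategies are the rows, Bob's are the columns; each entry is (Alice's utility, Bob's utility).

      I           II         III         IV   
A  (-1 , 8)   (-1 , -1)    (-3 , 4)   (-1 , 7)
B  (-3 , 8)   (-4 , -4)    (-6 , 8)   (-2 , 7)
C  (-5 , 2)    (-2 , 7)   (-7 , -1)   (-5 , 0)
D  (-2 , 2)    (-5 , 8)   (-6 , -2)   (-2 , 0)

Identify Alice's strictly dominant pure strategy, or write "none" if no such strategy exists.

A

A vs B: I: -1>-3, II: -1>-4, III: -3>-6, IV: -1>-2.
A vs C: I: -1>-5, II: -1>-2, III: -3>-7, IV: -1>-5.
A vs D: I: -1>-2, II: -1>-5, III: -3>-6, IV: -1>-2.
A strictly beats every other strategy against every opponent action, so it is strictly dominant.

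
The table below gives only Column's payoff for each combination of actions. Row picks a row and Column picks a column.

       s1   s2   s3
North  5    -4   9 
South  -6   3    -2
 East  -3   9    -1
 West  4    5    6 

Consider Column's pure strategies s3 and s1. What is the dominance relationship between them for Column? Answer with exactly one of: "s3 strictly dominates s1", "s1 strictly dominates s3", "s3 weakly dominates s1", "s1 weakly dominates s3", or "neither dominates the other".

s3 strictly dominates s1

s3's payoffs vs s1's, by Row's action — North: 9>5, South: -2>-6, East: -1>-3, West: 6>4.
Every comparison favours s3, so s3 strictly dominates s1.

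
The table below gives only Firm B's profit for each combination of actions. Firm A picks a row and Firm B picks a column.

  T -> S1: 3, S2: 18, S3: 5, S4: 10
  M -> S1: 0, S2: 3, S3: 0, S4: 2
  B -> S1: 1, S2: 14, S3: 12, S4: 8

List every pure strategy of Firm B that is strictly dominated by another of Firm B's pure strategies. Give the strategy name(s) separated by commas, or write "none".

S1, S3, S4

S1: dominated, since S2 does at least as well everywhere (T: 18>3, M: 3>0, B: 14>1).
Nothing dominates S2: S1 at T (18>3); S3 at T (18>5); S4 at T (18>10).
S3: dominated, since S2 does at least as well everywhere (T: 18>5, M: 3>0, B: 14>12).
S4: dominated, since S2 does at least as well everywhere (T: 18>10, M: 3>2, B: 14>8).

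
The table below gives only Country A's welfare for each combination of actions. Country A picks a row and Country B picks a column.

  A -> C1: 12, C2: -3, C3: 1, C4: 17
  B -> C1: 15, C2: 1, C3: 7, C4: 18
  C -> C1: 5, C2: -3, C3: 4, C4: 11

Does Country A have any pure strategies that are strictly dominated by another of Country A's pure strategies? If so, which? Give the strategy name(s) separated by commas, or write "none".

A, C

A is strictly dominated by B (C1: 15>12, C2: 1>-3, C3: 7>1, C4: 18>17).
Nothing dominates B: A at C1 (15>12); C at C1 (15>5).
C is strictly dominated by B (C1: 15>5, C2: 1>-3, C3: 7>4, C4: 18>11).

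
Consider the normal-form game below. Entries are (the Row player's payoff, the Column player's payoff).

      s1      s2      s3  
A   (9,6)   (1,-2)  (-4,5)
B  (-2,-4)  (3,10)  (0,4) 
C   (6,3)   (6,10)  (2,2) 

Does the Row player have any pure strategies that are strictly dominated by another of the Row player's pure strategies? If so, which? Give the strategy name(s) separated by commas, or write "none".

B

A: no other strategy beats it everywhere (B at s1 (9>-2); C at s1 (9>6)).
C strictly dominates B — s1: 6>-2, s2: 6>3, s3: 2>0.
C: no other strategy beats it everywhere (A at s2 (6>1); B at s1 (6>-2)).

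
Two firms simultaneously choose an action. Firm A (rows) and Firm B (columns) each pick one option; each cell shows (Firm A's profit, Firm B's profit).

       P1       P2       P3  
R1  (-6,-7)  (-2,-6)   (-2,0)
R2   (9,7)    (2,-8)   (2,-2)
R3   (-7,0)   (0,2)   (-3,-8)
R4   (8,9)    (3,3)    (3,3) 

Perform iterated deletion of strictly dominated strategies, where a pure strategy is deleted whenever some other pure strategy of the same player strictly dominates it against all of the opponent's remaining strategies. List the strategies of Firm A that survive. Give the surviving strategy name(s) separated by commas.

R2

For Firm A, R2 strictly dominates R1 on the remaining columns (P1: 9>-6, P2: 2>-2, P3: 2>-2); eliminate R1.
Firm A's strategy R3 is strictly dominated by R2 (P1: 9>-7, P2: 2>0, P3: 2>-3) and is removed.
Column P2 is eliminated: P1 beats it against every remaining row (R2: 7>-8, R4: 9>3).
For Firm B, P1 strictly dominates P3 on the remaining rows (R2: 7>-2, R4: 9>3); eliminate P3.
Row R4 is eliminated: R2 beats it against every remaining column (P1: 9>8).
Among the remaining strategies, none is strictly dominated by another pure strategy of the same player, so the elimination stops.
Surviving strategies — Firm A: {R2}; Firm B: {P1}.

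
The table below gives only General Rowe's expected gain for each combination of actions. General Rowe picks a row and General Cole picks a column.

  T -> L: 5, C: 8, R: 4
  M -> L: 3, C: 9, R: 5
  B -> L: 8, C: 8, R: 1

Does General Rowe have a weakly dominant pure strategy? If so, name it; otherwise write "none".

T fails to dominate M at C (8<9).
M fails to dominate T at L (3<5).
B fails to dominate T at R (1<4).
No single strategy dominates all the others.

none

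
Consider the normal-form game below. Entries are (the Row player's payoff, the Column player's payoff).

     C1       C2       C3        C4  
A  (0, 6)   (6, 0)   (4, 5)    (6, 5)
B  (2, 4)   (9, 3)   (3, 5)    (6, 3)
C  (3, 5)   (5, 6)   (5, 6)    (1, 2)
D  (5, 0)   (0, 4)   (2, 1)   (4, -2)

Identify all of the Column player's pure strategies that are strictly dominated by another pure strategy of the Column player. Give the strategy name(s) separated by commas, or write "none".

Nothing dominates C1: C2 at A (6>0); C3 at A (6>5); C4 at A (6>5).
Nothing dominates C2: C1 at C (6>5); C3 at C (6=6); C4 at B (3=3).
C3 is not dominated — it holds its own against C1 at B (5>4); C2 at A (5>0); C4 at A (5=5).
C4: dominated, since C1 does at least as well everywhere (A: 6>5, B: 4>3, C: 5>2, D: 0>-2).

C4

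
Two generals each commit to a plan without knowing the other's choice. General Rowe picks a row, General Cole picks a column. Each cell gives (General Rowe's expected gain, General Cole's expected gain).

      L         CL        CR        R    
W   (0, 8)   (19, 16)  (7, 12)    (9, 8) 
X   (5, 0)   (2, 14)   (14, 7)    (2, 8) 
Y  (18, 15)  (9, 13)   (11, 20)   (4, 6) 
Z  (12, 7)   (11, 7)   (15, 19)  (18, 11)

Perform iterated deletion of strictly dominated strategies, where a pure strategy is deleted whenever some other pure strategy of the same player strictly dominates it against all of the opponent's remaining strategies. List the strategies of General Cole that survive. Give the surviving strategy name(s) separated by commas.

CL, CR

For General Rowe, Z strictly dominates X on the remaining columns (L: 12>5, CL: 11>2, CR: 15>14, R: 18>2); eliminate X.
For General Cole, CR strictly dominates L on the remaining rows (W: 12>8, Y: 20>15, Z: 19>7); eliminate L.
General Rowe's strategy Y is strictly dominated by Z (CL: 11>9, CR: 15>11, R: 18>4) and is removed.
Column R is eliminated: CR beats it against every remaining row (W: 12>8, Z: 19>11).
Among the remaining strategies, none is strictly dominated by another pure strategy of the same player, so the elimination stops.
Surviving strategies — General Rowe: {W, Z}; General Cole: {CL, CR}.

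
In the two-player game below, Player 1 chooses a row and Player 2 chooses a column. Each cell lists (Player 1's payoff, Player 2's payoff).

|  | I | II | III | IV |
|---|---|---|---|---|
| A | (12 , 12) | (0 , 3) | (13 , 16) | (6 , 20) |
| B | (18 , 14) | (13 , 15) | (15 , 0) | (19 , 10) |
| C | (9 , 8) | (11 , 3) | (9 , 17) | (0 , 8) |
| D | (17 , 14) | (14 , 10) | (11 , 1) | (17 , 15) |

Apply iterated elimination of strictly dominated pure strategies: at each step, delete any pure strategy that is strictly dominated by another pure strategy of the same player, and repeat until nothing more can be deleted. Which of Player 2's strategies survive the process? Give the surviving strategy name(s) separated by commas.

For Player 1, B strictly dominates A on the remaining columns (I: 18>12, II: 13>0, III: 15>13, IV: 19>6); eliminate A.
Player 1's strategy C is strictly dominated by B (I: 18>9, II: 13>11, III: 15>9, IV: 19>0) and is removed.
Player 2's strategy III is strictly dominated by I (B: 14>0, D: 14>1) and is removed.
Among the remaining strategies, none is strictly dominated by another pure strategy of the same player, so the elimination stops.
Surviving strategies — Player 1: {B, D}; Player 2: {I, II, IV}.

I, II, IV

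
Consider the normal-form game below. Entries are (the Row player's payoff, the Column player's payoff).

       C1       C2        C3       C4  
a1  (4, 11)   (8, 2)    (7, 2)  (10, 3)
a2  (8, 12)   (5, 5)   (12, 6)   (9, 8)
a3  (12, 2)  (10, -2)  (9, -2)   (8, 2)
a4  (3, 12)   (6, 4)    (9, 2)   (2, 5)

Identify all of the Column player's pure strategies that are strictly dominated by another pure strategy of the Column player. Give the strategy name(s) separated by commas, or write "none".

C2, C3

C1: no other strategy beats it everywhere (C2 at a1 (11>2); C3 at a1 (11>2); C4 at a1 (11>3)).
C1 strictly dominates C2 — a1: 11>2, a2: 12>5, a3: 2>-2, a4: 12>4.
C3 is strictly dominated by C1 (a1: 11>2, a2: 12>6, a3: 2>-2, a4: 12>2).
C4: no other strategy beats it everywhere (C1 at a3 (2=2); C2 at a1 (3>2); C3 at a1 (3>2)).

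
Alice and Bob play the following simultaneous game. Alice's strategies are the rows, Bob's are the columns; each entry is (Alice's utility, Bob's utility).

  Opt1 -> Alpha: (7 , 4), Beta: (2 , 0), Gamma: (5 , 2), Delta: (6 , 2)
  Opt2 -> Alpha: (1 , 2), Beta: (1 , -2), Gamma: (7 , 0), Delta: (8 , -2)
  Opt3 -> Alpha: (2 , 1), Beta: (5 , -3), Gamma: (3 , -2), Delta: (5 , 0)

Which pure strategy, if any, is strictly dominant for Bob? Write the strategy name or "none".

Alpha

Alpha vs Beta: Opt1: 4>0, Opt2: 2>-2, Opt3: 1>-3.
Alpha vs Gamma: Opt1: 4>2, Opt2: 2>0, Opt3: 1>-2.
Alpha vs Delta: Opt1: 4>2, Opt2: 2>-2, Opt3: 1>0.
Alpha strictly beats every other strategy against every opponent action, so it is strictly dominant.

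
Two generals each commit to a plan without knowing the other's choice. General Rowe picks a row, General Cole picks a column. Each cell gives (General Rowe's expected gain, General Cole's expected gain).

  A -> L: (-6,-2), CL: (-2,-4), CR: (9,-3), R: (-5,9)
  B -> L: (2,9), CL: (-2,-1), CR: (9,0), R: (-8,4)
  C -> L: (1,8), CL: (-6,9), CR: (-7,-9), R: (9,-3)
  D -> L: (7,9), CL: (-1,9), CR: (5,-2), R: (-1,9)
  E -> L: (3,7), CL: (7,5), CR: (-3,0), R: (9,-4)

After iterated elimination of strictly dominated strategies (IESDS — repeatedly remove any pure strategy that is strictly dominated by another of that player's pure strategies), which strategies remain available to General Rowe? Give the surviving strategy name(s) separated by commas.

Column CR is eliminated: L beats it against every remaining row (A: -2>-3, B: 9>0, C: 8>-9, D: 9>-2, E: 7>0).
General Rowe's strategy A is strictly dominated by D (L: 7>-6, CL: -1>-2, R: -1>-5) and is removed.
Row B is eliminated: D beats it against every remaining column (L: 7>2, CL: -1>-2, R: -1>-8).
Among the remaining strategies, none is strictly dominated by another pure strategy of the same player, so the elimination stops.
Surviving strategies — General Rowe: {C, D, E}; General Cole: {L, CL, R}.

C, D, E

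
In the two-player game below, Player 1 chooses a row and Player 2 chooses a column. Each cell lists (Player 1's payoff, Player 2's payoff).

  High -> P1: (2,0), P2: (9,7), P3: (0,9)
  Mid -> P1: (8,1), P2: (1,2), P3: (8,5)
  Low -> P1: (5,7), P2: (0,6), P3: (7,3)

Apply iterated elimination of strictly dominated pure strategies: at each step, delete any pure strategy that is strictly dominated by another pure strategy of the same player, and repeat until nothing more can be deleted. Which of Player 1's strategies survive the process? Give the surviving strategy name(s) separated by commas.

Mid

For Player 1, Mid strictly dominates Low on the remaining columns (P1: 8>5, P2: 1>0, P3: 8>7); eliminate Low.
For Player 2, P2 strictly dominates P1 on the remaining rows (High: 7>0, Mid: 2>1); eliminate P1.
For Player 2, P3 strictly dominates P2 on the remaining rows (High: 9>7, Mid: 5>2); eliminate P2.
Row High is eliminated: Mid beats it against every remaining column (P3: 8>0).
Among the remaining strategies, none is strictly dominated by another pure strategy of the same player, so the elimination stops.
Surviving strategies — Player 1: {Mid}; Player 2: {P3}.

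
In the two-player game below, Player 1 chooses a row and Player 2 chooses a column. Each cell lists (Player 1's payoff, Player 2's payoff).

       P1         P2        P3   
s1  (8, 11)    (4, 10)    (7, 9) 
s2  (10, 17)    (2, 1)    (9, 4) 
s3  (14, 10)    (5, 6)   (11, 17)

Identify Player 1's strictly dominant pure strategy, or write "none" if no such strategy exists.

s3 vs s1: P1: 14>8, P2: 5>4, P3: 11>7.
s3 vs s2: P1: 14>10, P2: 5>2, P3: 11>9.
s3 strictly beats every other strategy against every opponent action, so it is strictly dominant.

s3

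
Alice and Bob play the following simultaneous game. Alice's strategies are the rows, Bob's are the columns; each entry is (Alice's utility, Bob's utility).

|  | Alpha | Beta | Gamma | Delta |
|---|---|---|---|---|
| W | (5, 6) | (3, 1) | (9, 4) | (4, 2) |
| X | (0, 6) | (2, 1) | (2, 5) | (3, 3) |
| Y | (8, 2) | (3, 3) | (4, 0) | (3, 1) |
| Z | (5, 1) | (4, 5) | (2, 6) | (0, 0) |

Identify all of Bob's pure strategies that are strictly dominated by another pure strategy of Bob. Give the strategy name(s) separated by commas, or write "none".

Delta

Nothing dominates Alpha: Beta at W (6>1); Gamma at W (6>4); Delta at W (6>2).
Beta is not dominated — it holds its own against Alpha at Y (3>2); Gamma at Y (3>0); Delta at Y (3>1).
Gamma is not dominated — it holds its own against Alpha at Z (6>1); Beta at W (4>1); Delta at W (4>2).
Delta: dominated, since Alpha does at least as well everywhere (W: 6>2, X: 6>3, Y: 2>1, Z: 1>0).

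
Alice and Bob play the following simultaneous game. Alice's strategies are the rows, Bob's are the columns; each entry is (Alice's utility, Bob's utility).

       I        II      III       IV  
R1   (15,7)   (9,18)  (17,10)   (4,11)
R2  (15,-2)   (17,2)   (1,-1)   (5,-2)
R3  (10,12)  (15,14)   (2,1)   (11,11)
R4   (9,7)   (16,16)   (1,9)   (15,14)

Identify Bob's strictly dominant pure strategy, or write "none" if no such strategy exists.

II

II vs I: R1: 18>7, R2: 2>-2, R3: 14>12, R4: 16>7.
II vs III: R1: 18>10, R2: 2>-1, R3: 14>1, R4: 16>9.
II vs IV: R1: 18>11, R2: 2>-2, R3: 14>11, R4: 16>14.
II strictly beats every other strategy against every opponent action, so it is strictly dominant.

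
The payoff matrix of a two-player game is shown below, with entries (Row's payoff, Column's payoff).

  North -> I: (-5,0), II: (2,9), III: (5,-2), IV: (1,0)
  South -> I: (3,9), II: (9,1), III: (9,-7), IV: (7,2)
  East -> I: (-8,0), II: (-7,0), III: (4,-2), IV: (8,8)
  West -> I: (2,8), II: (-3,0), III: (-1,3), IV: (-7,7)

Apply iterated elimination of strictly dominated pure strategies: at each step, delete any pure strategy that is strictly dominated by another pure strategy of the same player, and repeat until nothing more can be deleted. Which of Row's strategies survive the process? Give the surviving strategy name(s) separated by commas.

South, East

Row North is eliminated: South beats it against every remaining column (I: 3>-5, II: 9>2, III: 9>5, IV: 7>1).
Row's strategy West is strictly dominated by South (I: 3>2, II: 9>-3, III: 9>-1, IV: 7>-7) and is removed.
Column II is eliminated: IV beats it against every remaining row (South: 2>1, East: 8>0).
Column's strategy III is strictly dominated by I (South: 9>-7, East: 0>-2) and is removed.
Among the remaining strategies, none is strictly dominated by another pure strategy of the same player, so the elimination stops.
Surviving strategies — Row: {South, East}; Column: {I, IV}.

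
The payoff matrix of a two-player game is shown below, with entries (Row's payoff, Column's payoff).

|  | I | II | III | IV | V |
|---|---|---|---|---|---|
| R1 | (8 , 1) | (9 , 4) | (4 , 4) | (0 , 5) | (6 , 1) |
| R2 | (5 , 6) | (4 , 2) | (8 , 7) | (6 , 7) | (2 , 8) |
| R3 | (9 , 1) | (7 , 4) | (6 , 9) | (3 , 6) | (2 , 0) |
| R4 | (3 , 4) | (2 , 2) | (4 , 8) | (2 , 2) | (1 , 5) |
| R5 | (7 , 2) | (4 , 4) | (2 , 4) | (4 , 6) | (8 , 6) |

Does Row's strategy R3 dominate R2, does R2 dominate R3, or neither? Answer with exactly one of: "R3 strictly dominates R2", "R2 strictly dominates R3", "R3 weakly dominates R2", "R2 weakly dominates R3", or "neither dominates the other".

R3's payoffs vs R2's, by Column's action — I: 9>5, II: 7>4, III: 6<8, IV: 3<6, V: 2=2.
R3 does better at I, II but worse at III, IV; neither strategy dominates the other.

neither dominates the other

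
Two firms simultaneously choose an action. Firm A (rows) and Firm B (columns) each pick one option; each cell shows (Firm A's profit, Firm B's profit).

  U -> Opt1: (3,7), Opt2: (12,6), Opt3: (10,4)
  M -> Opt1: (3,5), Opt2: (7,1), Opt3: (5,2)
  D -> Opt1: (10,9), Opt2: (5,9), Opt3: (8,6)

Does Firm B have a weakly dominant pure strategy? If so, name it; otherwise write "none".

Opt1

Opt1 vs Opt2: U: 7>6, M: 5>1, D: 9=9.
Opt1 vs Opt3: U: 7>4, M: 5>2, D: 9>6.
Opt1 is at least as good as every other strategy against every opponent action, so it is weakly dominant.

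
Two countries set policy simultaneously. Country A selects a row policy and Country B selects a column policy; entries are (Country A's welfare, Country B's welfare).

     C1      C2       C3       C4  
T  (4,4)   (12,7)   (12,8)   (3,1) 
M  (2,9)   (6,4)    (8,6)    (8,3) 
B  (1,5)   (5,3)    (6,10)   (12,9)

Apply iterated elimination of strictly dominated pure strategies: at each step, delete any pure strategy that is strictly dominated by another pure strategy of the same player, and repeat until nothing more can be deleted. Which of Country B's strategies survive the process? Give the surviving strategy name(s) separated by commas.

For Country B, C3 strictly dominates C2 on the remaining rows (T: 8>7, M: 6>4, B: 10>3); eliminate C2.
Country B's strategy C4 is strictly dominated by C3 (T: 8>1, M: 6>3, B: 10>9) and is removed.
Row M is eliminated: T beats it against every remaining column (C1: 4>2, C3: 12>8).
Row B is eliminated: T beats it against every remaining column (C1: 4>1, C3: 12>6).
Column C1 is eliminated: C3 beats it against every remaining row (T: 8>4).
Among the remaining strategies, none is strictly dominated by another pure strategy of the same player, so the elimination stops.
Surviving strategies — Country A: {T}; Country B: {C3}.

C3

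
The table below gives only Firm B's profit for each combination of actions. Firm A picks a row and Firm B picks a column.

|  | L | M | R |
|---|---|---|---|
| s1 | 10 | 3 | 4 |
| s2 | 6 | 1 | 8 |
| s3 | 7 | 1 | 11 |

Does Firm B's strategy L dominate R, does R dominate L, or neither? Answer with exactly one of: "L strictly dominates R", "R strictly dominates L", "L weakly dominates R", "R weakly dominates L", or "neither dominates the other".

Compare L to R across each choice by Firm A: s1: 10>4, s2: 6<8, s3: 7<11.
L does better at s1 but worse at s2, s3; neither strategy dominates the other.

neither dominates the other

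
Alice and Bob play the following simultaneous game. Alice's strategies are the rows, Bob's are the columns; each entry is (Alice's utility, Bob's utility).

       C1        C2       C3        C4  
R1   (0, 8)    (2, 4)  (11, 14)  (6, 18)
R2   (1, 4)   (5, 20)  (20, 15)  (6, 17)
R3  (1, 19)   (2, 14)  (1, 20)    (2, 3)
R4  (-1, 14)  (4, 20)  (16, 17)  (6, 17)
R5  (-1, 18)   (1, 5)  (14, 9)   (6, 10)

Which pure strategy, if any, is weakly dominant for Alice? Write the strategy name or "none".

R2 vs R1: C1: 1>0, C2: 5>2, C3: 20>11, C4: 6=6.
R2 vs R3: C1: 1=1, C2: 5>2, C3: 20>1, C4: 6>2.
R2 vs R4: C1: 1>-1, C2: 5>4, C3: 20>16, C4: 6=6.
R2 vs R5: C1: 1>-1, C2: 5>1, C3: 20>14, C4: 6=6.
R2 is at least as good as every other strategy against every opponent action, so it is weakly dominant.

R2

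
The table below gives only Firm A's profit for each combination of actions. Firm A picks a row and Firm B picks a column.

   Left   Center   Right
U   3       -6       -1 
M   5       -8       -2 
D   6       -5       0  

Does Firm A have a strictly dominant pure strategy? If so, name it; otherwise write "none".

D vs U: Left: 6>3, Center: -5>-6, Right: 0>-1.
D vs M: Left: 6>5, Center: -5>-8, Right: 0>-2.
D strictly beats every other strategy against every opponent action, so it is strictly dominant.

D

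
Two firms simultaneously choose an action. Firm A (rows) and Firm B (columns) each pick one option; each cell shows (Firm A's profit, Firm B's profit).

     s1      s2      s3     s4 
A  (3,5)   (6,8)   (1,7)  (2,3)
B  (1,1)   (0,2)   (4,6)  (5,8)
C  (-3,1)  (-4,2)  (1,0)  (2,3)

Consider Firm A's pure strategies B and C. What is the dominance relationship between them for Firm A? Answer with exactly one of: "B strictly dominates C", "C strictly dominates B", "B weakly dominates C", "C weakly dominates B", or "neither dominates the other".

B strictly dominates C

B's payoffs vs C's, by Firm B's action — s1: 1>-3, s2: 0>-4, s3: 4>1, s4: 5>2.
B gives a strictly higher payoff against each choice by Firm B, so B strictly dominates C.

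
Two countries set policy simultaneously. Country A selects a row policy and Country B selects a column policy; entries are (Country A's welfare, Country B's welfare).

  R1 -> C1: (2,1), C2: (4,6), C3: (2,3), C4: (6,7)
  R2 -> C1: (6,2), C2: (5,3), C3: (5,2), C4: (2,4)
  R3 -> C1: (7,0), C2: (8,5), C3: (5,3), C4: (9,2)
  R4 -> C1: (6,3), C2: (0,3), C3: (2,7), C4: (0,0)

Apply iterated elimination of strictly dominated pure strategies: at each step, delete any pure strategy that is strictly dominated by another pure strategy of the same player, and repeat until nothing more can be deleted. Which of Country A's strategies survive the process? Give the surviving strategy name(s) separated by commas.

For Country A, R3 strictly dominates R1 on the remaining columns (C1: 7>2, C2: 8>4, C3: 5>2, C4: 9>6); eliminate R1.
For Country A, R3 strictly dominates R4 on the remaining columns (C1: 7>6, C2: 8>0, C3: 5>2, C4: 9>0); eliminate R4.
For Country B, C2 strictly dominates C1 on the remaining rows (R2: 3>2, R3: 5>0); eliminate C1.
Column C3 is eliminated: C2 beats it against every remaining row (R2: 3>2, R3: 5>3).
For Country A, R3 strictly dominates R2 on the remaining columns (C2: 8>5, C4: 9>2); eliminate R2.
For Country B, C2 strictly dominates C4 on the remaining rows (R3: 5>2); eliminate C4.
Among the remaining strategies, none is strictly dominated by another pure strategy of the same player, so the elimination stops.
Surviving strategies — Country A: {R3}; Country B: {C2}.

R3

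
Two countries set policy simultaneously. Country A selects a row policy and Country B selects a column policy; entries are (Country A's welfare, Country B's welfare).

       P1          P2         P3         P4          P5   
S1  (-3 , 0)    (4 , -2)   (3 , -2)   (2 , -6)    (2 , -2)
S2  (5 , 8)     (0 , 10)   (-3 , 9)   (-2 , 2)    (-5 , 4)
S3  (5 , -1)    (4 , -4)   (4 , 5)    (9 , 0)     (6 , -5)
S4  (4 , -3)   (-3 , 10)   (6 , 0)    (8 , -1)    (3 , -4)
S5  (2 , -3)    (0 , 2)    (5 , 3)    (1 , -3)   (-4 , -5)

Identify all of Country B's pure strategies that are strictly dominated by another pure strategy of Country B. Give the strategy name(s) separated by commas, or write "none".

P4, P5

Nothing dominates P1: P2 at S1 (0>-2); P3 at S1 (0>-2); P4 at S1 (0>-6); P5 at S1 (0>-2).
Nothing dominates P2: P1 at S2 (10>8); P3 at S1 (-2=-2); P4 at S1 (-2>-6); P5 at S1 (-2=-2).
Nothing dominates P3: P1 at S2 (9>8); P2 at S1 (-2=-2); P4 at S1 (-2>-6); P5 at S1 (-2=-2).
P4 is strictly dominated by P3 (S1: -2>-6, S2: 9>2, S3: 5>0, S4: 0>-1, S5: 3>-3).
P5: dominated, since P1 does at least as well everywhere (S1: 0>-2, S2: 8>4, S3: -1>-5, S4: -3>-4, S5: -3>-5).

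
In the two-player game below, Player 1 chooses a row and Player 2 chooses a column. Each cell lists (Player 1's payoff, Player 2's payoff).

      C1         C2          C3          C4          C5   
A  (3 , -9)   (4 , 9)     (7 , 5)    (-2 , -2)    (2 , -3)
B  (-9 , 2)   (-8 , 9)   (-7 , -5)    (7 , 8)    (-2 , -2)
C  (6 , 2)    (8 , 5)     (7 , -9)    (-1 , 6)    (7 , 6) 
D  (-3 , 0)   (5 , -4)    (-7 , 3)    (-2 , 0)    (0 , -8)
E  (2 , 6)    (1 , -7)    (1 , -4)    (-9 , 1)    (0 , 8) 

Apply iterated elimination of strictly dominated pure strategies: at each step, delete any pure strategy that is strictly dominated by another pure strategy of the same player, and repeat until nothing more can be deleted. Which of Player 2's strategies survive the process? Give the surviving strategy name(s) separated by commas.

Row D is eliminated: C beats it against every remaining column (C1: 6>-3, C2: 8>5, C3: 7>-7, C4: -1>-2, C5: 7>0).
For Player 1, A strictly dominates E on the remaining columns (C1: 3>2, C2: 4>1, C3: 7>1, C4: -2>-9, C5: 2>0); eliminate E.
Player 2's strategy C1 is strictly dominated by C2 (A: 9>-9, B: 9>2, C: 5>2) and is removed.
Column C3 is eliminated: C2 beats it against every remaining row (A: 9>5, B: 9>-5, C: 5>-9).
Row A is eliminated: C beats it against every remaining column (C2: 8>4, C4: -1>-2, C5: 7>2).
Among the remaining strategies, none is strictly dominated by another pure strategy of the same player, so the elimination stops.
Surviving strategies — Player 1: {B, C}; Player 2: {C2, C4, C5}.

C2, C4, C5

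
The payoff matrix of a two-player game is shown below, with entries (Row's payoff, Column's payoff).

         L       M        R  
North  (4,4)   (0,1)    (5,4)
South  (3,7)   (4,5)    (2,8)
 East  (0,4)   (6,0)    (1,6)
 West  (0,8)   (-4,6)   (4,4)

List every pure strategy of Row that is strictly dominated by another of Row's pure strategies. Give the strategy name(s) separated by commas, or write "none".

West

Nothing dominates North: South at L (4>3); East at L (4>0); West at L (4>0).
South: no other strategy beats it everywhere (North at M (4>0); East at L (3>0); West at L (3>0)).
East is not dominated — it holds its own against North at M (6>0); South at M (6>4); West at L (0=0).
North strictly dominates West — L: 4>0, M: 0>-4, R: 5>4.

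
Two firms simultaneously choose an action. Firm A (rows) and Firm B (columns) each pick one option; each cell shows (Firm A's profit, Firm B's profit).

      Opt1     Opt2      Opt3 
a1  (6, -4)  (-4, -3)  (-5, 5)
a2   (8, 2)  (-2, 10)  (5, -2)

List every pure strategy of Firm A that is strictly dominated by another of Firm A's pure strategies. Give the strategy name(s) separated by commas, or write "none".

a2 strictly dominates a1 — Opt1: 8>6, Opt2: -2>-4, Opt3: 5>-5.
a2: no other strategy beats it everywhere (a1 at Opt1 (8>6)).

a1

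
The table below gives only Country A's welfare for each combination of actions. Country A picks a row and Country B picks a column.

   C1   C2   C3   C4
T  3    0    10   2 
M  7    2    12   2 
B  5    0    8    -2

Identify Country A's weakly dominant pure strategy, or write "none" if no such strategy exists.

M

M vs T: C1: 7>3, C2: 2>0, C3: 12>10, C4: 2=2.
M vs B: C1: 7>5, C2: 2>0, C3: 12>8, C4: 2>-2.
M is at least as good as every other strategy against every opponent action, so it is weakly dominant.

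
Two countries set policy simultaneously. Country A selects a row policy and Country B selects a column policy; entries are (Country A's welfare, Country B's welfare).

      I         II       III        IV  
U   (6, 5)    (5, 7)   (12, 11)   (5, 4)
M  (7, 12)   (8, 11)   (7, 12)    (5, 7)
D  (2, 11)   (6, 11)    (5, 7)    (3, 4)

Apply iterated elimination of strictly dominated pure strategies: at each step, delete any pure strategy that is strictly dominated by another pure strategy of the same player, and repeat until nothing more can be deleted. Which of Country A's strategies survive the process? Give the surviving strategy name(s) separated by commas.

U, M

Row D is eliminated: M beats it against every remaining column (I: 7>2, II: 8>6, III: 7>5, IV: 5>3).
Country B's strategy II is strictly dominated by III (U: 11>7, M: 12>11) and is removed.
Country B's strategy IV is strictly dominated by I (U: 5>4, M: 12>7) and is removed.
Among the remaining strategies, none is strictly dominated by another pure strategy of the same player, so the elimination stops.
Surviving strategies — Country A: {U, M}; Country B: {I, III}.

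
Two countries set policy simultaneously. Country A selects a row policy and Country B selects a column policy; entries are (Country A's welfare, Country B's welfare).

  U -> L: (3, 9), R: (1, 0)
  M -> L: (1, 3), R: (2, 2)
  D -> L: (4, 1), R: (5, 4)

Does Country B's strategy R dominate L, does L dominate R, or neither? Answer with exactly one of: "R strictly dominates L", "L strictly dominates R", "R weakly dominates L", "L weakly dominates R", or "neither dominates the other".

Compare R to L across each opponent action: U: 0<9, M: 2<3, D: 4>1.
R does better at D but worse at U, M; neither strategy dominates the other.

neither dominates the other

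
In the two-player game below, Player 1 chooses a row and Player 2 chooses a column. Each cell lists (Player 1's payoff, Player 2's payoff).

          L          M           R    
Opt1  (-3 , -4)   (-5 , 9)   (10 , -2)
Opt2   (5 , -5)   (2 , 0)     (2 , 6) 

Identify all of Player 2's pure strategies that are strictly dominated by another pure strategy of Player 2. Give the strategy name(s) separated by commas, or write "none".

L

L: dominated, since M does at least as well everywhere (Opt1: 9>-4, Opt2: 0>-5).
M: no other strategy beats it everywhere (L at Opt1 (9>-4); R at Opt1 (9>-2)).
R is not dominated — it holds its own against L at Opt1 (-2>-4); M at Opt2 (6>0).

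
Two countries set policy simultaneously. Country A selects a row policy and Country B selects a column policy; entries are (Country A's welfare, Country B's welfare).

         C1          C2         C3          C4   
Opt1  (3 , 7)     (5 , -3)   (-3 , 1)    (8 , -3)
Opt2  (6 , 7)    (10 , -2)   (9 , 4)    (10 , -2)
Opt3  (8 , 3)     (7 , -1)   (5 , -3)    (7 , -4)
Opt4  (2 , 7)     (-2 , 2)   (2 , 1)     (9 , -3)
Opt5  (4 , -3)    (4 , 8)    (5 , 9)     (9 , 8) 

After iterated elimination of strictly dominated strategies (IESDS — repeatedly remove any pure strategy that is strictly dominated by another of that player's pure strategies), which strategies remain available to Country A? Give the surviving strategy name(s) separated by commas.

Row Opt1 is eliminated: Opt2 beats it against every remaining column (C1: 6>3, C2: 10>5, C3: 9>-3, C4: 10>8).
For Country A, Opt2 strictly dominates Opt4 on the remaining columns (C1: 6>2, C2: 10>-2, C3: 9>2, C4: 10>9); eliminate Opt4.
Row Opt5 is eliminated: Opt2 beats it against every remaining column (C1: 6>4, C2: 10>4, C3: 9>5, C4: 10>9).
For Country B, C1 strictly dominates C2 on the remaining rows (Opt2: 7>-2, Opt3: 3>-1); eliminate C2.
For Country B, C1 strictly dominates C3 on the remaining rows (Opt2: 7>4, Opt3: 3>-3); eliminate C3.
Country B's strategy C4 is strictly dominated by C1 (Opt2: 7>-2, Opt3: 3>-4) and is removed.
Country A's strategy Opt2 is strictly dominated by Opt3 (C1: 8>6) and is removed.
Among the remaining strategies, none is strictly dominated by another pure strategy of the same player, so the elimination stops.
Surviving strategies — Country A: {Opt3}; Country B: {C1}.

Opt3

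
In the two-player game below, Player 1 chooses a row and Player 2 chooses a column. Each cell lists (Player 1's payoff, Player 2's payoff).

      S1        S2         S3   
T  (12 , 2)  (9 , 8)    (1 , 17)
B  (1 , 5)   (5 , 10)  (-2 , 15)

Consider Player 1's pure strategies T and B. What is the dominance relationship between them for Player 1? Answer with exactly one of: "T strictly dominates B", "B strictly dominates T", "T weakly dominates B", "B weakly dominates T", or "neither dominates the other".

T's payoffs vs B's, by Player 2's action — S1: 12>1, S2: 9>5, S3: 1>-2.
T gives a strictly higher payoff against every action of Player 2, so T strictly dominates B.

T strictly dominates B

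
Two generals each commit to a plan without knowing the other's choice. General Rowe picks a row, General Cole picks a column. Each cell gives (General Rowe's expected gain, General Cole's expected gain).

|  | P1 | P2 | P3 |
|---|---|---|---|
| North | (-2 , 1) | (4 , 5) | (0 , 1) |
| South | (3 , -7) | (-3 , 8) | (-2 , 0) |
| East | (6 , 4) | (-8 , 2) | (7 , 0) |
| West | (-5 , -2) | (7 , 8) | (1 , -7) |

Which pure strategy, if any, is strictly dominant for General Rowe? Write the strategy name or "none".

none

North fails to dominate South at P1 (-2<3).
South fails to dominate North at P2 (-3<4).
East fails to dominate North at P2 (-8<4).
West fails to dominate North at P1 (-5<-2).
No single strategy dominates all the others.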